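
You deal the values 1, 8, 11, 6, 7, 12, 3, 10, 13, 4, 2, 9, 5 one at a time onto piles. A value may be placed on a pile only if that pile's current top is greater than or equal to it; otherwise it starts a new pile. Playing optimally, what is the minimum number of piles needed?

5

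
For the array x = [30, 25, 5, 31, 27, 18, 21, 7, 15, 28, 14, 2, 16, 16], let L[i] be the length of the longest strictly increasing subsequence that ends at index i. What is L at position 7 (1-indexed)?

dp[i] = 1 + max{dp[j] : j<i, x[j]<x[i]} (or 1 if no such j):
i:      1  2  3  4  5  6  7  8  9 10 11 12 13 14
x[i]:  30 25  5 31 27 18 21  7 15 28 14  2 16 16
dp:     1  1  1  2  2  2  3  2  3  4  3  1  4  4
At index 7 the value is 3.

3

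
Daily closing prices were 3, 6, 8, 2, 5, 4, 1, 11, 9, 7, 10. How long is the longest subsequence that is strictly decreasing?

4

Let dp[i] be the longest strictly decreasing subsequence ending at i:
i:      1  2  3  4  5  6  7  8  9 10 11
a[i]:   3  6  8  2  5  4  1 11  9  7 10
dp:     1  1  1  2  2  3  4  1  2  3  2
Maximum is 4.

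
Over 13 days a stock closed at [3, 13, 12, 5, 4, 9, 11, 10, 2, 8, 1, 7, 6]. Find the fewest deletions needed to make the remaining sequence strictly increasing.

9

Fewest deletions = n − (longest strictly increasing subsequence).
Patience tails:
3 → extends → [3]
13 → extends → [3, 13]
12 → replaces 13 → [3, 12]
5 → replaces 12 → [3, 5]
4 → replaces 5 → [3, 4]
9 → extends → [3, 4, 9]
11 → extends → [3, 4, 9, 11]
10 → replaces 11 → [3, 4, 9, 10]
2 → replaces 3 → [2, 4, 9, 10]
8 → replaces 9 → [2, 4, 8, 10]
1 → replaces 2 → [1, 4, 8, 10]
7 → replaces 8 → [1, 4, 7, 10]
6 → replaces 7 → [1, 4, 6, 10]
Longest strictly increasing subsequence has length 4, so deletions = 13 − 4 = 9.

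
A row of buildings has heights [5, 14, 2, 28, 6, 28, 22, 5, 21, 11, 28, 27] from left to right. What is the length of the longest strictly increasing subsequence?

4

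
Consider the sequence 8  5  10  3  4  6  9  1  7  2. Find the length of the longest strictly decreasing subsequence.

4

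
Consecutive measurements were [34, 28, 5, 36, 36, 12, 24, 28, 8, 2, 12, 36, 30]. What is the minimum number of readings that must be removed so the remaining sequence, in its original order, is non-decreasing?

Fewest deletions = n − (longest non-decreasing subsequence).
Patience tails:
34 → extends → [34]
28 → replaces 34 → [28]
5 → replaces 28 → [5]
36 → extends → [5, 36]
36 → extends → [5, 36, 36]
12 → replaces 36 → [5, 12, 36]
24 → replaces 36 → [5, 12, 24]
28 → extends → [5, 12, 24, 28]
8 → replaces 12 → [5, 8, 24, 28]
2 → replaces 5 → [2, 8, 24, 28]
12 → replaces 24 → [2, 8, 12, 28]
36 → extends → [2, 8, 12, 28, 36]
30 → replaces 36 → [2, 8, 12, 28, 30]
Longest non-decreasing subsequence has length 5, so deletions = 13 − 5 = 8.

8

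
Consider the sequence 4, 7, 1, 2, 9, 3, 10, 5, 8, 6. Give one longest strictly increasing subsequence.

Patience tails give the LIS length; then backtrack through the dp parents:
4 → extends → [4]
7 → extends → [4, 7]
1 → replaces 4 → [1, 7]
2 → replaces 7 → [1, 2]
9 → extends → [1, 2, 9]
3 → replaces 9 → [1, 2, 3]
10 → extends → [1, 2, 3, 10]
5 → replaces 10 → [1, 2, 3, 5]
8 → extends → [1, 2, 3, 5, 8]
6 → replaces 8 → [1, 2, 3, 5, 6]
Length 5; one witness is 1, 2, 3, 5, 8.

1, 2, 3, 5, 8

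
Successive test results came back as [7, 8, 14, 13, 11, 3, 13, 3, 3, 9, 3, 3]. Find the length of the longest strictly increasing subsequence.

4

Let dp[i] be the length of the longest such subsequence ending at index i:
i:      1  2  3  4  5  6  7  8  9 10 11 12
a[i]:   7  8 14 13 11  3 13  3  3  9  3  3
dp:     1  2  3  3  3  1  4  1  1  3  1  1
Maximum dp value is 4.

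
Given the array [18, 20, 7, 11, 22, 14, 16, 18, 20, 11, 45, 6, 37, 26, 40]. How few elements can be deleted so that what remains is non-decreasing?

7

Fewest deletions = n − (longest non-decreasing subsequence).
Patience tails:
18 → extends → [18]
20 → extends → [18, 20]
7 → replaces 18 → [7, 20]
11 → replaces 20 → [7, 11]
22 → extends → [7, 11, 22]
14 → replaces 22 → [7, 11, 14]
16 → extends → [7, 11, 14, 16]
18 → extends → [7, 11, 14, 16, 18]
20 → extends → [7, 11, 14, 16, 18, 20]
11 → replaces 14 → [7, 11, 11, 16, 18, 20]
45 → extends → [7, 11, 11, 16, 18, 20, 45]
6 → replaces 7 → [6, 11, 11, 16, 18, 20, 45]
37 → replaces 45 → [6, 11, 11, 16, 18, 20, 37]
26 → replaces 37 → [6, 11, 11, 16, 18, 20, 26]
40 → extends → [6, 11, 11, 16, 18, 20, 26, 40]
Longest non-decreasing subsequence has length 8, so deletions = 15 − 8 = 7.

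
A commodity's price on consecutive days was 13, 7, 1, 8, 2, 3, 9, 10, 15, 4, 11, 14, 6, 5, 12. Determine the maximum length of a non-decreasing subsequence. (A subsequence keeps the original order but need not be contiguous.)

7

Let dp[i] be the length of the longest such subsequence ending at index i:
i:      1  2  3  4  5  6  7  8  9 10 11 12 13 14 15
a[i]:  13  7  1  8  2  3  9 10 15  4 11 14  6  5 12
dp:     1  1  1  2  2  3  4  5  6  4  6  7  5  5  7
Maximum dp value is 7.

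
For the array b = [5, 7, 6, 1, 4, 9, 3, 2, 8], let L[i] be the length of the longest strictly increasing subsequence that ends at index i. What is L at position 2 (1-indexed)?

2

dp[i] = 1 + max{dp[j] : j<i, b[j]<b[i]} (or 1 if no such j):
i:     1 2 3 4 5 6 7 8 9
b[i]:  5 7 6 1 4 9 3 2 8
dp:    1 2 2 1 2 3 2 2 3
At index 2 the value is 2.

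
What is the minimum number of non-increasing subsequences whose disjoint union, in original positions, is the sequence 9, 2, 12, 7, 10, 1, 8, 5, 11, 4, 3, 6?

4

Place each on the leftmost legal pile:
9 → new pile 1 (tops now [9])
2 → pile 1 (tops now [2])
12 → new pile 2 (tops now [2, 12])
7 → pile 2 (tops now [2, 7])
10 → new pile 3 (tops now [2, 7, 10])
1 → pile 1 (tops now [1, 7, 10])
8 → pile 3 (tops now [1, 7, 8])
5 → pile 2 (tops now [1, 5, 8])
11 → new pile 4 (tops now [1, 5, 8, 11])
4 → pile 2 (tops now [1, 4, 8, 11])
3 → pile 2 (tops now [1, 3, 8, 11])
6 → pile 3 (tops now [1, 3, 6, 11])
Four piles.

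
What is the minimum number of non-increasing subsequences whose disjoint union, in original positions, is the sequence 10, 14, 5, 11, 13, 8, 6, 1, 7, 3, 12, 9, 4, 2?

Place each on the leftmost legal pile:
10 → new pile 1 (tops now [10])
14 → new pile 2 (tops now [10, 14])
5 → pile 1 (tops now [5, 14])
11 → pile 2 (tops now [5, 11])
13 → new pile 3 (tops now [5, 11, 13])
8 → pile 2 (tops now [5, 8, 13])
6 → pile 2 (tops now [5, 6, 13])
1 → pile 1 (tops now [1, 6, 13])
7 → pile 3 (tops now [1, 6, 7])
3 → pile 2 (tops now [1, 3, 7])
12 → new pile 4 (tops now [1, 3, 7, 12])
9 → pile 4 (tops now [1, 3, 7, 9])
4 → pile 3 (tops now [1, 3, 4, 9])
2 → pile 2 (tops now [1, 2, 4, 9])
Four piles.

4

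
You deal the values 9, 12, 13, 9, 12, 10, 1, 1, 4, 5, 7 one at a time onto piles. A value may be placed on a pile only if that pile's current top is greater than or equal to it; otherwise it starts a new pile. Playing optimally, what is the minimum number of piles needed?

Place each on the leftmost legal pile:
9 → new pile 1 (tops now [9])
12 → new pile 2 (tops now [9, 12])
13 → new pile 3 (tops now [9, 12, 13])
9 → pile 1 (tops now [9, 12, 13])
12 → pile 2 (tops now [9, 12, 13])
10 → pile 2 (tops now [9, 10, 13])
1 → pile 1 (tops now [1, 10, 13])
1 → pile 1 (tops now [1, 10, 13])
4 → pile 2 (tops now [1, 4, 13])
5 → pile 3 (tops now [1, 4, 5])
7 → new pile 4 (tops now [1, 4, 5, 7])
Four piles.

4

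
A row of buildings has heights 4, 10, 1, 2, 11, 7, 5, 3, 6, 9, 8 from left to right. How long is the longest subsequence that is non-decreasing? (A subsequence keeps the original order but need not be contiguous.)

Track the smallest tail for each achievable length (allowing ties):
4 → extends → [4]
10 → extends → [4, 10]
1 → replaces 4 → [1, 10]
2 → replaces 10 → [1, 2]
11 → extends → [1, 2, 11]
7 → replaces 11 → [1, 2, 7]
5 → replaces 7 → [1, 2, 5]
3 → replaces 5 → [1, 2, 3]
6 → extends → [1, 2, 3, 6]
9 → extends → [1, 2, 3, 6, 9]
8 → replaces 9 → [1, 2, 3, 6, 8]
Five tails, so the longest non-decreasing subsequence has length 5 (e.g. 1, 2, 5, 6, 9).

5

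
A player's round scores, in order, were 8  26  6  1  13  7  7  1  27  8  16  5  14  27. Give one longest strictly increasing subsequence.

Patience tails give the LIS length; then backtrack through the dp parents:
8 → extends → [8]
26 → extends → [8, 26]
6 → replaces 8 → [6, 26]
1 → replaces 6 → [1, 26]
13 → replaces 26 → [1, 13]
7 → replaces 13 → [1, 7]
7 → already a tail → [1, 7]
1 → already a tail → [1, 7]
27 → extends → [1, 7, 27]
8 → replaces 27 → [1, 7, 8]
16 → extends → [1, 7, 8, 16]
5 → replaces 7 → [1, 5, 8, 16]
14 → replaces 16 → [1, 5, 8, 14]
27 → extends → [1, 5, 8, 14, 27]
Length 5; one witness is 6, 7, 8, 16, 27.

6, 7, 8, 16, 27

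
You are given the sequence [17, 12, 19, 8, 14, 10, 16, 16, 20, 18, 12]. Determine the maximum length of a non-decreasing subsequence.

5

Let dp[i] be the length of the longest such subsequence ending at index i:
i:      1  2  3  4  5  6  7  8  9 10 11
a[i]:  17 12 19  8 14 10 16 16 20 18 12
dp:     1  1  2  1  2  2  3  4  5  5  3
Maximum dp value is 5.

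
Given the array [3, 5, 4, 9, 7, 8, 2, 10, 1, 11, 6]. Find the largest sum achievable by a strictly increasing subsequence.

44

Let S[i] be the best sum of a strictly increasing subsequence ending at i:
i:      1  2  3  4  5  6  7  8  9 10 11
a[i]:   3  5  4  9  7  8  2 10  1 11  6
S:      3  8  7 17 15 23  2 33  1 44 14
Maximum is 44 (e.g. 3 + 5 + 7 + 8 + 10 + 11).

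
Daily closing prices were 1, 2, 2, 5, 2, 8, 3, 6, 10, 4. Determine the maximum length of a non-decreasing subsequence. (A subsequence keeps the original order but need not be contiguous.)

7

Track the smallest tail for each achievable length (allowing ties):
1 → extends → [1]
2 → extends → [1, 2]
2 → extends → [1, 2, 2]
5 → extends → [1, 2, 2, 5]
2 → replaces 5 → [1, 2, 2, 2]
8 → extends → [1, 2, 2, 2, 8]
3 → replaces 8 → [1, 2, 2, 2, 3]
6 → extends → [1, 2, 2, 2, 3, 6]
10 → extends → [1, 2, 2, 2, 3, 6, 10]
4 → replaces 6 → [1, 2, 2, 2, 3, 4, 10]
Seven tails, so the longest non-decreasing subsequence has length 7 (e.g. 1, 2, 2, 2, 3, 6, 10).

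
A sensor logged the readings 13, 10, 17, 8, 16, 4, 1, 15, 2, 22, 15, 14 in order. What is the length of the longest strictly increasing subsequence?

3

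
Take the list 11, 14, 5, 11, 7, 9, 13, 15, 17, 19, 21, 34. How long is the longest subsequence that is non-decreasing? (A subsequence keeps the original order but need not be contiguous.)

9

Track the smallest tail for each achievable length (allowing ties):
11 → extends → [11]
14 → extends → [11, 14]
5 → replaces 11 → [5, 14]
11 → replaces 14 → [5, 11]
7 → replaces 11 → [5, 7]
9 → extends → [5, 7, 9]
13 → extends → [5, 7, 9, 13]
15 → extends → [5, 7, 9, 13, 15]
17 → extends → [5, 7, 9, 13, 15, 17]
19 → extends → [5, 7, 9, 13, 15, 17, 19]
21 → extends → [5, 7, 9, 13, 15, 17, 19, 21]
34 → extends → [5, 7, 9, 13, 15, 17, 19, 21, 34]
Nine tails, so the longest non-decreasing subsequence has length 9 (e.g. 5, 7, 9, 13, 15, 17, 19, 21, 34).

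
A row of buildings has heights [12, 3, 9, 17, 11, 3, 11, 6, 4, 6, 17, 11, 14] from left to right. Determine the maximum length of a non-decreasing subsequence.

6

Track the smallest tail for each achievable length (allowing ties):
12 → extends → [12]
3 → replaces 12 → [3]
9 → extends → [3, 9]
17 → extends → [3, 9, 17]
11 → replaces 17 → [3, 9, 11]
3 → replaces 9 → [3, 3, 11]
11 → extends → [3, 3, 11, 11]
6 → replaces 11 → [3, 3, 6, 11]
4 → replaces 6 → [3, 3, 4, 11]
6 → replaces 11 → [3, 3, 4, 6]
17 → extends → [3, 3, 4, 6, 17]
11 → replaces 17 → [3, 3, 4, 6, 11]
14 → extends → [3, 3, 4, 6, 11, 14]
Six tails, so the longest non-decreasing subsequence has length 6 (e.g. 3, 9, 11, 11, 11, 14).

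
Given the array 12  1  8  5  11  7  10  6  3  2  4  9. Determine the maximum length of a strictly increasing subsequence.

4

Track the smallest tail for each achievable length (strict):
12 → extends → [12]
1 → replaces 12 → [1]
8 → extends → [1, 8]
5 → replaces 8 → [1, 5]
11 → extends → [1, 5, 11]
7 → replaces 11 → [1, 5, 7]
10 → extends → [1, 5, 7, 10]
6 → replaces 7 → [1, 5, 6, 10]
3 → replaces 5 → [1, 3, 6, 10]
2 → replaces 3 → [1, 2, 6, 10]
4 → replaces 6 → [1, 2, 4, 10]
9 → replaces 10 → [1, 2, 4, 9]
Four tails, so the longest strictly increasing subsequence has length 4 (e.g. 1, 5, 7, 10).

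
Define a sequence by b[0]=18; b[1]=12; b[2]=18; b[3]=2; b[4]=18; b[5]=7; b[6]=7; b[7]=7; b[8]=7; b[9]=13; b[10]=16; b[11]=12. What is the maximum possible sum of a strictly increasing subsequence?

Let S[i] be the best sum of a strictly increasing subsequence ending at i:
i:      0  1  2  3  4  5  6  7  8  9 10 11
b[i]:  18 12 18  2 18  7  7  7  7 13 16 12
S:     18 12 30  2 30  9  9  9  9 25 41 21
Maximum is 41 (e.g. 12 + 13 + 16).

41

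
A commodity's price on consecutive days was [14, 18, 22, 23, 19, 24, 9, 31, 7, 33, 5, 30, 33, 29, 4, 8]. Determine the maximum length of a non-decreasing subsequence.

8

Track the smallest tail for each achievable length (allowing ties):
14 → extends → [14]
18 → extends → [14, 18]
22 → extends → [14, 18, 22]
23 → extends → [14, 18, 22, 23]
19 → replaces 22 → [14, 18, 19, 23]
24 → extends → [14, 18, 19, 23, 24]
9 → replaces 14 → [9, 18, 19, 23, 24]
31 → extends → [9, 18, 19, 23, 24, 31]
7 → replaces 9 → [7, 18, 19, 23, 24, 31]
33 → extends → [7, 18, 19, 23, 24, 31, 33]
5 → replaces 7 → [5, 18, 19, 23, 24, 31, 33]
30 → replaces 31 → [5, 18, 19, 23, 24, 30, 33]
33 → extends → [5, 18, 19, 23, 24, 30, 33, 33]
29 → replaces 30 → [5, 18, 19, 23, 24, 29, 33, 33]
4 → replaces 5 → [4, 18, 19, 23, 24, 29, 33, 33]
8 → replaces 18 → [4, 8, 19, 23, 24, 29, 33, 33]
Eight tails, so the longest non-decreasing subsequence has length 8 (e.g. 14, 18, 22, 23, 24, 31, 33, 33).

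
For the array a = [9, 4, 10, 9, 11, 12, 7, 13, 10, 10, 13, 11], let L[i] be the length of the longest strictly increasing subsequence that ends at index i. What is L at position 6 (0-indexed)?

2

dp[i] = 1 + max{dp[j] : j<i, a[j]<a[i]} (or 1 if no such j):
i:      0  1  2  3  4  5  6  7  8  9 10 11
a[i]:   9  4 10  9 11 12  7 13 10 10 13 11
dp:     1  1  2  2  3  4  2  5  3  3  5  4
At index 6 the value is 2.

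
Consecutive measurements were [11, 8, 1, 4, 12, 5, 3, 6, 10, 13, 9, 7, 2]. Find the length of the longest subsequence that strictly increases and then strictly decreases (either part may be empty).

9

inc[i] = longest strictly increasing subsequence ending at i; dec[i] = longest strictly decreasing subsequence starting at i:
i:      1  2  3  4  5  6  7  8  9 10 11 12 13
a[i]:  11  8  1  4 12  5  3  6 10 13  9  7  2
inc:    1  1  1  2  3  3  2  4  5  6  5  5  2
dec:    5  4  1  3  5  3  2  2  4  4  3  2  1
Best peak at i=10 (value 13): inc=6, dec=4, length 6+4−1 = 9.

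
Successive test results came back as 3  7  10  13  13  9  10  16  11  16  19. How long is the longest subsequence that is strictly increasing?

7

Track the smallest tail for each achievable length (strict):
3 → extends → [3]
7 → extends → [3, 7]
10 → extends → [3, 7, 10]
13 → extends → [3, 7, 10, 13]
13 → already a tail → [3, 7, 10, 13]
9 → replaces 10 → [3, 7, 9, 13]
10 → replaces 13 → [3, 7, 9, 10]
16 → extends → [3, 7, 9, 10, 16]
11 → replaces 16 → [3, 7, 9, 10, 11]
16 → extends → [3, 7, 9, 10, 11, 16]
19 → extends → [3, 7, 9, 10, 11, 16, 19]
Seven tails, so the longest strictly increasing subsequence has length 7 (e.g. 3, 7, 9, 10, 11, 16, 19).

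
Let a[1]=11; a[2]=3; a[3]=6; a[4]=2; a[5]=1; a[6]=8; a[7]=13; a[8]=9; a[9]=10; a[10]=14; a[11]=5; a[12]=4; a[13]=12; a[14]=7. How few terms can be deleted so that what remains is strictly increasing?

Fewest deletions = n − (longest strictly increasing subsequence).
i:      1  2  3  4  5  6  7  8  9 10 11 12 13 14
a[i]:  11  3  6  2  1  8 13  9 10 14  5  4 12  7
dp:     1  1  2  1  1  3  4  4  5  6  2  2  6  3
max dp = 6, so deletions = 14 − 6 = 8.

8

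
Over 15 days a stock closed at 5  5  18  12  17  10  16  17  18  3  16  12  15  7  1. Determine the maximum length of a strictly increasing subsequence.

5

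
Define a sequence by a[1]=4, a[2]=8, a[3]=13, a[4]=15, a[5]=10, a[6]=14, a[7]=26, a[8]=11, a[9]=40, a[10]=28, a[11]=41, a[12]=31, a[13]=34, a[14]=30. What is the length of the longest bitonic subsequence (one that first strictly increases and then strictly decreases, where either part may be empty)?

inc[i] = longest strictly increasing subsequence ending at i; dec[i] = longest strictly decreasing subsequence starting at i:
i:      1  2  3  4  5  6  7  8  9 10 11 12 13 14
a[i]:   4  8 13 15 10 14 26 11 40 28 41 31 34 30
inc:    1  2  3  4  3  4  5  4  6  6  7  7  8  7
dec:    1  1  2  3  1  2  2  1  3  1  3  2  2  1
Best peak at i=11 (value 41): inc=7, dec=3, length 7+3−1 = 9.

9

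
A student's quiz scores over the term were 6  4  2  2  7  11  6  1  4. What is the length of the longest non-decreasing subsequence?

4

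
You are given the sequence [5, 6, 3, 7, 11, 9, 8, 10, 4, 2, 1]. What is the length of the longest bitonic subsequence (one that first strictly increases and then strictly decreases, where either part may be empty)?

9

inc[i] = longest strictly increasing subsequence ending at i; dec[i] = longest strictly decreasing subsequence starting at i:
i:      1  2  3  4  5  6  7  8  9 10 11
a[i]:   5  6  3  7 11  9  8 10  4  2  1
inc:    1  2  1  3  4  4  4  5  2  1  1
dec:    4  4  3  4  6  5  4  4  3  2  1
Best peak at i=5 (value 11): inc=4, dec=6, length 4+6−1 = 9.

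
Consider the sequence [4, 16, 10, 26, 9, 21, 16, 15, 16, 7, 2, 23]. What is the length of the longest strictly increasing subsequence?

Track the smallest tail for each achievable length (strict):
4 → extends → [4]
16 → extends → [4, 16]
10 → replaces 16 → [4, 10]
26 → extends → [4, 10, 26]
9 → replaces 10 → [4, 9, 26]
21 → replaces 26 → [4, 9, 21]
16 → replaces 21 → [4, 9, 16]
15 → replaces 16 → [4, 9, 15]
16 → extends → [4, 9, 15, 16]
7 → replaces 9 → [4, 7, 15, 16]
2 → replaces 4 → [2, 7, 15, 16]
23 → extends → [2, 7, 15, 16, 23]
Five tails, so the longest strictly increasing subsequence has length 5 (e.g. 4, 10, 15, 16, 23).

5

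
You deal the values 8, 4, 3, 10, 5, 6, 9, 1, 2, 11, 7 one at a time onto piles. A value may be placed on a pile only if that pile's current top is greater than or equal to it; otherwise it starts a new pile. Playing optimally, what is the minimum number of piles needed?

5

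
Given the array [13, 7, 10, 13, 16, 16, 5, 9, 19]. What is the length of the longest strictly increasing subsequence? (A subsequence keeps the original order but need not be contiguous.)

5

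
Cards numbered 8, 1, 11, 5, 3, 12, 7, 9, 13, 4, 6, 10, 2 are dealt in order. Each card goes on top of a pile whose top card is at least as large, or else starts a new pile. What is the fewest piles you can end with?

Place each on the leftmost legal pile:
8 → new pile 1 (tops now [8])
1 → pile 1 (tops now [1])
11 → new pile 2 (tops now [1, 11])
5 → pile 2 (tops now [1, 5])
3 → pile 2 (tops now [1, 3])
12 → new pile 3 (tops now [1, 3, 12])
7 → pile 3 (tops now [1, 3, 7])
9 → new pile 4 (tops now [1, 3, 7, 9])
13 → new pile 5 (tops now [1, 3, 7, 9, 13])
4 → pile 3 (tops now [1, 3, 4, 9, 13])
6 → pile 4 (tops now [1, 3, 4, 6, 13])
10 → pile 5 (tops now [1, 3, 4, 6, 10])
2 → pile 2 (tops now [1, 2, 4, 6, 10])
Five piles.

5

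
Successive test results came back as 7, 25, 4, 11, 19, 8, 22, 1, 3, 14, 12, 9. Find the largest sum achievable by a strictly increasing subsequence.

Let S[i] be the best sum of a strictly increasing subsequence ending at i:
i:      1  2  3  4  5  6  7  8  9 10 11 12
a[i]:   7 25  4 11 19  8 22  1  3 14 12  9
S:      7 32  4 18 37 15 59  1  4 32 30 24
Maximum is 59 (e.g. 7 + 11 + 19 + 22).

59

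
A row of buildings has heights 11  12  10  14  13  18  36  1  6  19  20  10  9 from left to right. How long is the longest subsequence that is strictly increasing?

6

Let dp[i] be the length of the longest such subsequence ending at index i:
i:      1  2  3  4  5  6  7  8  9 10 11 12 13
a[i]:  11 12 10 14 13 18 36  1  6 19 20 10  9
dp:     1  2  1  3  3  4  5  1  2  5  6  3  3
Maximum dp value is 6.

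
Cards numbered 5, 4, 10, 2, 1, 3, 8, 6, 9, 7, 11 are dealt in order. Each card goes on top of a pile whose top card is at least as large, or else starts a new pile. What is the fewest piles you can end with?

5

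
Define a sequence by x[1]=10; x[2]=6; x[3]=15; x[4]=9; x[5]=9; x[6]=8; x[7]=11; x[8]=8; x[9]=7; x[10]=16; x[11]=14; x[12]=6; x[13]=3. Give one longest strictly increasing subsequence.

6, 9, 11, 16

Patience tails give the LIS length; then backtrack through the dp parents:
10 → extends → [10]
6 → replaces 10 → [6]
15 → extends → [6, 15]
9 → replaces 15 → [6, 9]
9 → already a tail → [6, 9]
8 → replaces 9 → [6, 8]
11 → extends → [6, 8, 11]
8 → already a tail → [6, 8, 11]
7 → replaces 8 → [6, 7, 11]
16 → extends → [6, 7, 11, 16]
14 → replaces 16 → [6, 7, 11, 14]
6 → already a tail → [6, 7, 11, 14]
3 → replaces 6 → [3, 7, 11, 14]
Length 4; one witness is 6, 9, 11, 16.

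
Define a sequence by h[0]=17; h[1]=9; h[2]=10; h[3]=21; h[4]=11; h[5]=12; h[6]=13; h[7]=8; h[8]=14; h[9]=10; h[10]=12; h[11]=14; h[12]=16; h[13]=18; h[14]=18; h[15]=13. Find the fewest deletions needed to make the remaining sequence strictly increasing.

Fewest deletions = n − (longest strictly increasing subsequence).
Patience tails:
17 → extends → [17]
9 → replaces 17 → [9]
10 → extends → [9, 10]
21 → extends → [9, 10, 21]
11 → replaces 21 → [9, 10, 11]
12 → extends → [9, 10, 11, 12]
13 → extends → [9, 10, 11, 12, 13]
8 → replaces 9 → [8, 10, 11, 12, 13]
14 → extends → [8, 10, 11, 12, 13, 14]
10 → already a tail → [8, 10, 11, 12, 13, 14]
12 → already a tail → [8, 10, 11, 12, 13, 14]
14 → already a tail → [8, 10, 11, 12, 13, 14]
16 → extends → [8, 10, 11, 12, 13, 14, 16]
18 → extends → [8, 10, 11, 12, 13, 14, 16, 18]
18 → already a tail → [8, 10, 11, 12, 13, 14, 16, 18]
13 → already a tail → [8, 10, 11, 12, 13, 14, 16, 18]
Longest strictly increasing subsequence has length 8, so deletions = 16 − 8 = 8.

8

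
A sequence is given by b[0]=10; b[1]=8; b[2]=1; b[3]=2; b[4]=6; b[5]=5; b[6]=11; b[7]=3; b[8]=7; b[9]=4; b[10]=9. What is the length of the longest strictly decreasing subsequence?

5

Negate each value so 'decreasing' becomes 'increasing', then run patience tails on the negated sequence:
-10 → extends → [-10]
-8 → extends → [-10, -8]
-1 → extends → [-10, -8, -1]
-2 → replaces -1 → [-10, -8, -2]
-6 → replaces -2 → [-10, -8, -6]
-5 → extends → [-10, -8, -6, -5]
-11 → replaces -10 → [-11, -8, -6, -5]
-3 → extends → [-11, -8, -6, -5, -3]
-7 → replaces -6 → [-11, -8, -7, -5, -3]
-4 → replaces -3 → [-11, -8, -7, -5, -4]
-9 → replaces -8 → [-11, -9, -7, -5, -4]
Five tails, so the longest strictly decreasing subsequence of the original has length 5.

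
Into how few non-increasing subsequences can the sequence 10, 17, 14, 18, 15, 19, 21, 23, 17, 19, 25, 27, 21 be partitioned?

Place each on the leftmost legal pile:
10 → new pile 1 (tops now [10])
17 → new pile 2 (tops now [10, 17])
14 → pile 2 (tops now [10, 14])
18 → new pile 3 (tops now [10, 14, 18])
15 → pile 3 (tops now [10, 14, 15])
19 → new pile 4 (tops now [10, 14, 15, 19])
21 → new pile 5 (tops now [10, 14, 15, 19, 21])
23 → new pile 6 (tops now [10, 14, 15, 19, 21, 23])
17 → pile 4 (tops now [10, 14, 15, 17, 21, 23])
19 → pile 5 (tops now [10, 14, 15, 17, 19, 23])
25 → new pile 7 (tops now [10, 14, 15, 17, 19, 23, 25])
27 → new pile 8 (tops now [10, 14, 15, 17, 19, 23, 25, 27])
21 → pile 6 (tops now [10, 14, 15, 17, 19, 21, 25, 27])
Eight piles.

8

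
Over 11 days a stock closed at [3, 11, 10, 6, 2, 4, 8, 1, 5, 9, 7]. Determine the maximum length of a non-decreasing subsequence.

Let dp[i] be the length of the longest such subsequence ending at index i:
i:      1  2  3  4  5  6  7  8  9 10 11
a[i]:   3 11 10  6  2  4  8  1  5  9  7
dp:     1  2  2  2  1  2  3  1  3  4  4
Maximum dp value is 4.

4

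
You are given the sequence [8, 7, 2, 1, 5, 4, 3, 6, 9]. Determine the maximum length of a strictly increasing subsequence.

Let dp[i] be the length of the longest such subsequence ending at index i:
i:     1 2 3 4 5 6 7 8 9
a[i]:  8 7 2 1 5 4 3 6 9
dp:    1 1 1 1 2 2 2 3 4
Maximum dp value is 4.

4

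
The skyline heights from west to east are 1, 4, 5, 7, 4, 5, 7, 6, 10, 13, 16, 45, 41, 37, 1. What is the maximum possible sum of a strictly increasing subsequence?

Let S[i] be the best sum of a strictly increasing subsequence ending at i:
i:       1   2   3   4   5   6   7   8   9  10  11  12  13  14  15
a[i]:    1   4   5   7   4   5   7   6  10  13  16  45  41  37   1
S:       1   5  10  17   5  10  17  16  27  40  56 101  97  93   1
Maximum is 101 (e.g. 1 + 4 + 5 + 7 + 10 + 13 + 16 + 45).

101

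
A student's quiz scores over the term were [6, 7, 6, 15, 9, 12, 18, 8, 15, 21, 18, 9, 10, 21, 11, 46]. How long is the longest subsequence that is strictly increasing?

Let dp[i] be the length of the longest such subsequence ending at index i:
i:      1  2  3  4  5  6  7  8  9 10 11 12 13 14 15 16
a[i]:   6  7  6 15  9 12 18  8 15 21 18  9 10 21 11 46
dp:     1  2  1  3  3  4  5  3  5  6  6  4  5  7  6  8
Maximum dp value is 8.

8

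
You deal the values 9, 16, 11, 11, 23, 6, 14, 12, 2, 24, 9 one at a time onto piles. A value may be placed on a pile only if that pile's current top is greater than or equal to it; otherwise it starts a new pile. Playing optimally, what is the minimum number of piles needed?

4

The minimum number of non-increasing subsequences covering a sequence equals the length of its longest strictly increasing subsequence.
LIS length is 4 (e.g. 9, 16, 23, 24), so 4 piles are needed.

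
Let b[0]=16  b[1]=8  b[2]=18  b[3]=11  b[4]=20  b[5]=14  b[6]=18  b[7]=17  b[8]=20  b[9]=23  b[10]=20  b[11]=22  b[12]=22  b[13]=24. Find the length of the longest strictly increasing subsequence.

7

Track the smallest tail for each achievable length (strict):
16 → extends → [16]
8 → replaces 16 → [8]
18 → extends → [8, 18]
11 → replaces 18 → [8, 11]
20 → extends → [8, 11, 20]
14 → replaces 20 → [8, 11, 14]
18 → extends → [8, 11, 14, 18]
17 → replaces 18 → [8, 11, 14, 17]
20 → extends → [8, 11, 14, 17, 20]
23 → extends → [8, 11, 14, 17, 20, 23]
20 → already a tail → [8, 11, 14, 17, 20, 23]
22 → replaces 23 → [8, 11, 14, 17, 20, 22]
22 → already a tail → [8, 11, 14, 17, 20, 22]
24 → extends → [8, 11, 14, 17, 20, 22, 24]
Seven tails, so the longest strictly increasing subsequence has length 7 (e.g. 8, 11, 14, 18, 20, 23, 24).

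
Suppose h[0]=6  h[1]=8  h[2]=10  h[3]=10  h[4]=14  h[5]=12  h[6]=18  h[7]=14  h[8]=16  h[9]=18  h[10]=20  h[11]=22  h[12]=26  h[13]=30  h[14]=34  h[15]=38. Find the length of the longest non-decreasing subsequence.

14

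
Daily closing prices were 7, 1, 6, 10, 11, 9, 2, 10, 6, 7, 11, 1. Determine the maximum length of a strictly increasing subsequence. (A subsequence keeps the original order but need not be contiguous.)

5

Let dp[i] be the length of the longest such subsequence ending at index i:
i:      1  2  3  4  5  6  7  8  9 10 11 12
a[i]:   7  1  6 10 11  9  2 10  6  7 11  1
dp:     1  1  2  3  4  3  2  4  3  4  5  1
Maximum dp value is 5.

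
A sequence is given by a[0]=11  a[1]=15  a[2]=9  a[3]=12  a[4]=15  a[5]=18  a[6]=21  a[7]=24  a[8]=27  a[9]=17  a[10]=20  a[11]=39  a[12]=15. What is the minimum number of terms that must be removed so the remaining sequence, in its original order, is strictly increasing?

5

Fewest deletions = n − (longest strictly increasing subsequence).
i:      0  1  2  3  4  5  6  7  8  9 10 11 12
a[i]:  11 15  9 12 15 18 21 24 27 17 20 39 15
dp:     1  2  1  2  3  4  5  6  7  4  5  8  3
max dp = 8, so deletions = 13 − 8 = 5.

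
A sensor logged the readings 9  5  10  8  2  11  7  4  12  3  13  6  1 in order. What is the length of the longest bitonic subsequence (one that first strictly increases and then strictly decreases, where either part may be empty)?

inc[i] = longest strictly increasing subsequence ending at i; dec[i] = longest strictly decreasing subsequence starting at i:
i:      1  2  3  4  5  6  7  8  9 10 11 12 13
a[i]:   9  5 10  8  2 11  7  4 12  3 13  6  1
inc:    1  1  2  2  1  3  2  2  4  2  5  3  1
dec:    6  4  6  5  2  5  4  3  3  2  3  2  1
Best peak at i=3 (value 10): inc=2, dec=6, length 2+6−1 = 7.

7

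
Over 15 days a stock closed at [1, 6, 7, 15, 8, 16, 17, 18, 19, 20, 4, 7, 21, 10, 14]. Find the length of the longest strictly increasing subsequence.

Let dp[i] be the length of the longest such subsequence ending at index i:
i:      1  2  3  4  5  6  7  8  9 10 11 12 13 14 15
a[i]:   1  6  7 15  8 16 17 18 19 20  4  7 21 10 14
dp:     1  2  3  4  4  5  6  7  8  9  2  3 10  5  6
Maximum dp value is 10.

10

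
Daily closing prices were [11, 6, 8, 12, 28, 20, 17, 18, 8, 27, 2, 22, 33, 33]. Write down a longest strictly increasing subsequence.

6, 8, 12, 17, 18, 27, 33

Patience tails give the LIS length; then backtrack through the dp parents:
11 → extends → [11]
6 → replaces 11 → [6]
8 → extends → [6, 8]
12 → extends → [6, 8, 12]
28 → extends → [6, 8, 12, 28]
20 → replaces 28 → [6, 8, 12, 20]
17 → replaces 20 → [6, 8, 12, 17]
18 → extends → [6, 8, 12, 17, 18]
8 → already a tail → [6, 8, 12, 17, 18]
27 → extends → [6, 8, 12, 17, 18, 27]
2 → replaces 6 → [2, 8, 12, 17, 18, 27]
22 → replaces 27 → [2, 8, 12, 17, 18, 22]
33 → extends → [2, 8, 12, 17, 18, 22, 33]
33 → already a tail → [2, 8, 12, 17, 18, 22, 33]
Length 7; one witness is 6, 8, 12, 17, 18, 27, 33.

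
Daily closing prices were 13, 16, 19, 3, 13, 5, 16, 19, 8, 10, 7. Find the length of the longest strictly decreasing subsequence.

Negate each value so 'decreasing' becomes 'increasing', then run patience tails on the negated sequence:
-13 → extends → [-13]
-16 → replaces -13 → [-16]
-19 → replaces -16 → [-19]
-3 → extends → [-19, -3]
-13 → replaces -3 → [-19, -13]
-5 → extends → [-19, -13, -5]
-16 → replaces -13 → [-19, -16, -5]
-19 → already a tail → [-19, -16, -5]
-8 → replaces -5 → [-19, -16, -8]
-10 → replaces -8 → [-19, -16, -10]
-7 → extends → [-19, -16, -10, -7]
Four tails, so the longest strictly decreasing subsequence of the original has length 4.

4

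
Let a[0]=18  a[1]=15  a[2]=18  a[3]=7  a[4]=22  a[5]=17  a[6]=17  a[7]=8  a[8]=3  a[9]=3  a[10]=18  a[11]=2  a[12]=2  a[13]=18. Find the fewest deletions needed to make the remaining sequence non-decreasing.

Fewest deletions = n − (longest non-decreasing subsequence).
i:      0  1  2  3  4  5  6  7  8  9 10 11 12 13
a[i]:  18 15 18  7 22 17 17  8  3  3 18  2  2 18
dp:     1  1  2  1  3  2  3  2  1  2  4  1  2  5
max dp = 5, so deletions = 14 − 5 = 9.

9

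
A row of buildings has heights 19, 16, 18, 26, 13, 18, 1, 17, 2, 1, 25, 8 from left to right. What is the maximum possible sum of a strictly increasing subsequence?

60

Let S[i] be the best sum of a strictly increasing subsequence ending at i:
i:      1  2  3  4  5  6  7  8  9 10 11 12
a[i]:  19 16 18 26 13 18  1 17  2  1 25  8
S:     19 16 34 60 13 34  1 33  3  1 59 11
Maximum is 60 (e.g. 16 + 18 + 26).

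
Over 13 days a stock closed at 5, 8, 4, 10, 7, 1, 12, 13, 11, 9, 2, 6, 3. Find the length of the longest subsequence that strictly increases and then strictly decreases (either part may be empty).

9

inc[i] = longest strictly increasing subsequence ending at i; dec[i] = longest strictly decreasing subsequence starting at i:
i:      1  2  3  4  5  6  7  8  9 10 11 12 13
a[i]:   5  8  4 10  7  1 12 13 11  9  2  6  3
inc:    1  2  1  3  2  1  4  5  4  3  2  3  3
dec:    3  4  2  4  3  1  5  5  4  3  1  2  1
Best peak at i=8 (value 13): inc=5, dec=5, length 5+5−1 = 9.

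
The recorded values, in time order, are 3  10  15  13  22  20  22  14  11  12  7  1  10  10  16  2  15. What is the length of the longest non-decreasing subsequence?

5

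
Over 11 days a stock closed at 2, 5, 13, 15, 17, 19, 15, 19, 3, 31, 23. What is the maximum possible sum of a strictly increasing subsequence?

Let S[i] be the best sum of a strictly increasing subsequence ending at i:
i:       1   2   3   4   5   6   7   8   9  10  11
a[i]:    2   5  13  15  17  19  15  19   3  31  23
S:       2   7  20  35  52  71  35  71   5 102  94
Maximum is 102 (e.g. 2 + 5 + 13 + 15 + 17 + 19 + 31).

102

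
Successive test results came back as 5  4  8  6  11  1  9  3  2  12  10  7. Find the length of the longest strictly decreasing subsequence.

Negate each value so 'decreasing' becomes 'increasing', then run patience tails on the negated sequence:
-5 → extends → [-5]
-4 → extends → [-5, -4]
-8 → replaces -5 → [-8, -4]
-6 → replaces -4 → [-8, -6]
-11 → replaces -8 → [-11, -6]
-1 → extends → [-11, -6, -1]
-9 → replaces -6 → [-11, -9, -1]
-3 → replaces -1 → [-11, -9, -3]
-2 → extends → [-11, -9, -3, -2]
-12 → replaces -11 → [-12, -9, -3, -2]
-10 → replaces -9 → [-12, -10, -3, -2]
-7 → replaces -3 → [-12, -10, -7, -2]
Four tails, so the longest strictly decreasing subsequence of the original has length 4.

4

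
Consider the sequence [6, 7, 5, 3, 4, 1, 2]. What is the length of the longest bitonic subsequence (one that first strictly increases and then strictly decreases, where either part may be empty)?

inc[i] = longest strictly increasing subsequence ending at i; dec[i] = longest strictly decreasing subsequence starting at i:
i:     1 2 3 4 5 6 7
a[i]:  6 7 5 3 4 1 2
inc:   1 2 1 1 2 1 2
dec:   4 4 3 2 2 1 1
Best peak at i=2 (value 7): inc=2, dec=4, length 2+4−1 = 5.

5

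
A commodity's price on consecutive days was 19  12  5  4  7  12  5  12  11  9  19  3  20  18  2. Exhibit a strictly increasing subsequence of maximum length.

Patience tails give the LIS length; then backtrack through the dp parents:
19 → extends → [19]
12 → replaces 19 → [12]
5 → replaces 12 → [5]
4 → replaces 5 → [4]
7 → extends → [4, 7]
12 → extends → [4, 7, 12]
5 → replaces 7 → [4, 5, 12]
12 → already a tail → [4, 5, 12]
11 → replaces 12 → [4, 5, 11]
9 → replaces 11 → [4, 5, 9]
19 → extends → [4, 5, 9, 19]
3 → replaces 4 → [3, 5, 9, 19]
20 → extends → [3, 5, 9, 19, 20]
18 → replaces 19 → [3, 5, 9, 18, 20]
2 → replaces 3 → [2, 5, 9, 18, 20]
Length 5; one witness is 5, 7, 12, 19, 20.

5, 7, 12, 19, 20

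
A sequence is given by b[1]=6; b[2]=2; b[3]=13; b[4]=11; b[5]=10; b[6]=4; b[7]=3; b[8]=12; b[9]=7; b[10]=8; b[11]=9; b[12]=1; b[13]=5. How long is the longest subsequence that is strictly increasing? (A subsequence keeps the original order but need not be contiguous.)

5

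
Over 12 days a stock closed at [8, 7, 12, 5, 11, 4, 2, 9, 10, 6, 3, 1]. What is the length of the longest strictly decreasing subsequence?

6

Negate each value so 'decreasing' becomes 'increasing', then run patience tails on the negated sequence:
-8 → extends → [-8]
-7 → extends → [-8, -7]
-12 → replaces -8 → [-12, -7]
-5 → extends → [-12, -7, -5]
-11 → replaces -7 → [-12, -11, -5]
-4 → extends → [-12, -11, -5, -4]
-2 → extends → [-12, -11, -5, -4, -2]
-9 → replaces -5 → [-12, -11, -9, -4, -2]
-10 → replaces -9 → [-12, -11, -10, -4, -2]
-6 → replaces -4 → [-12, -11, -10, -6, -2]
-3 → replaces -2 → [-12, -11, -10, -6, -3]
-1 → extends → [-12, -11, -10, -6, -3, -1]
Six tails, so the longest strictly decreasing subsequence of the original has length 6.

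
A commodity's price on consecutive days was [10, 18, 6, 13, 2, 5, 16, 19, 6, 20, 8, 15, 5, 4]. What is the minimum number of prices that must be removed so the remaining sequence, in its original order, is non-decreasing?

Fewest deletions = n − (longest non-decreasing subsequence).
Patience tails:
10 → extends → [10]
18 → extends → [10, 18]
6 → replaces 10 → [6, 18]
13 → replaces 18 → [6, 13]
2 → replaces 6 → [2, 13]
5 → replaces 13 → [2, 5]
16 → extends → [2, 5, 16]
19 → extends → [2, 5, 16, 19]
6 → replaces 16 → [2, 5, 6, 19]
20 → extends → [2, 5, 6, 19, 20]
8 → replaces 19 → [2, 5, 6, 8, 20]
15 → replaces 20 → [2, 5, 6, 8, 15]
5 → replaces 6 → [2, 5, 5, 8, 15]
4 → replaces 5 → [2, 4, 5, 8, 15]
Longest non-decreasing subsequence has length 5, so deletions = 14 − 5 = 9.

9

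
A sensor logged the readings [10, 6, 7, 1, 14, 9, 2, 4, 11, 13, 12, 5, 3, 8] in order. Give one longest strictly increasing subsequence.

6, 7, 9, 11, 13

Patience tails give the LIS length; then backtrack through the dp parents:
10 → extends → [10]
6 → replaces 10 → [6]
7 → extends → [6, 7]
1 → replaces 6 → [1, 7]
14 → extends → [1, 7, 14]
9 → replaces 14 → [1, 7, 9]
2 → replaces 7 → [1, 2, 9]
4 → replaces 9 → [1, 2, 4]
11 → extends → [1, 2, 4, 11]
13 → extends → [1, 2, 4, 11, 13]
12 → replaces 13 → [1, 2, 4, 11, 12]
5 → replaces 11 → [1, 2, 4, 5, 12]
3 → replaces 4 → [1, 2, 3, 5, 12]
8 → replaces 12 → [1, 2, 3, 5, 8]
Length 5; one witness is 6, 7, 9, 11, 13.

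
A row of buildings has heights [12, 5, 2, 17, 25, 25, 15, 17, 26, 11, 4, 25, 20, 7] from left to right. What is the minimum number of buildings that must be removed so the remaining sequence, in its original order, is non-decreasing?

Fewest deletions = n − (longest non-decreasing subsequence).
i:      1  2  3  4  5  6  7  8  9 10 11 12 13 14
a[i]:  12  5  2 17 25 25 15 17 26 11  4 25 20  7
dp:     1  1  1  2  3  4  2  3  5  2  2  5  4  3
max dp = 5, so deletions = 14 − 5 = 9.

9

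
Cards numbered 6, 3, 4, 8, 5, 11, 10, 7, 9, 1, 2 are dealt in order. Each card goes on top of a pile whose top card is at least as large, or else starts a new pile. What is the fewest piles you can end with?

5

The minimum number of non-increasing subsequences covering a sequence equals the length of its longest strictly increasing subsequence.
LIS length is 5 (e.g. 3, 4, 5, 7, 9), so 5 piles are needed.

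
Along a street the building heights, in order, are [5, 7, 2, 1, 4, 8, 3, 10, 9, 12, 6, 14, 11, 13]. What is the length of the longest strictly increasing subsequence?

6

Let dp[i] be the length of the longest such subsequence ending at index i:
i:      1  2  3  4  5  6  7  8  9 10 11 12 13 14
a[i]:   5  7  2  1  4  8  3 10  9 12  6 14 11 13
dp:     1  2  1  1  2  3  2  4  4  5  3  6  5  6
Maximum dp value is 6.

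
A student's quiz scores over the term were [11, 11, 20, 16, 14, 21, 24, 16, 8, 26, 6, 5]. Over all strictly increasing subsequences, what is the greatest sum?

Let S[i] be the best sum of a strictly increasing subsequence ending at i:
i:       1   2   3   4   5   6   7   8   9  10  11  12
a[i]:   11  11  20  16  14  21  24  16   8  26   6   5
S:      11  11  31  27  25  52  76  41   8 102   6   5
Maximum is 102 (e.g. 11 + 20 + 21 + 24 + 26).

102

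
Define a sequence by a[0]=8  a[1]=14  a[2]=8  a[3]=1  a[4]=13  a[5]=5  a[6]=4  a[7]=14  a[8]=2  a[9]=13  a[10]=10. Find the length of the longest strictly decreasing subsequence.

5

Let dp[i] be the longest strictly decreasing subsequence ending at i:
i:      0  1  2  3  4  5  6  7  8  9 10
a[i]:   8 14  8  1 13  5  4 14  2 13 10
dp:     1  1  2  3  2  3  4  1  5  2  3
Maximum is 5.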